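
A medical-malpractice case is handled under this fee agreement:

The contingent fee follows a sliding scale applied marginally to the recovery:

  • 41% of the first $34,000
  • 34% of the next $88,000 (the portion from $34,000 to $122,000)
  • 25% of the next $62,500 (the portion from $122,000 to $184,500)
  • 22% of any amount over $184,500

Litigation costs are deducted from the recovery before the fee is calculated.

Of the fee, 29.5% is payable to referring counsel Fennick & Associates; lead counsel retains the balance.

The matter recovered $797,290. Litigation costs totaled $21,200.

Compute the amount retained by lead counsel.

$133,692.53

Fee base (net of costs): $797,290 − $21,200 = $776,090
First $34,000 at 41% = $13,940.00
Next $88,000 at 34% = $29,920.00
Next $62,500 at 25% = $15,625.00
Remaining $591,590 at 22% = $130,149.80
Fee: $13,940.00 + $29,920.00 + $15,625.00 + $130,149.80 = $189,634.80
Referral share: 29.5% of $189,634.80 = $55,942.27; lead counsel retains $189,634.80 − $55,942.27 = $133,692.53.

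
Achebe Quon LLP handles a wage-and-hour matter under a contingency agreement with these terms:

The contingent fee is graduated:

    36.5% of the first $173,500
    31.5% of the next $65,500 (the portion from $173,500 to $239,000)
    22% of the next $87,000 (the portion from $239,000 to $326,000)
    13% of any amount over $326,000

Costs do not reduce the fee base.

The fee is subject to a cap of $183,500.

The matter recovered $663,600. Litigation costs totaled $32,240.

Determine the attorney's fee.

Fee base is the gross recovery, $663,600; costs are reimbursed separately.
First $173,500 at 36.5% = $63,327.50
Next $65,500 at 31.5% = $20,632.50
Next $87,000 at 22% = $19,140.00
Remaining $337,600 at 13% = $43,888.00
Fee: $63,327.50 + $20,632.50 + $19,140.00 + $43,888.00 = $146,988.00
$146,988.00 is under the $183,500 cap.

$146,988.00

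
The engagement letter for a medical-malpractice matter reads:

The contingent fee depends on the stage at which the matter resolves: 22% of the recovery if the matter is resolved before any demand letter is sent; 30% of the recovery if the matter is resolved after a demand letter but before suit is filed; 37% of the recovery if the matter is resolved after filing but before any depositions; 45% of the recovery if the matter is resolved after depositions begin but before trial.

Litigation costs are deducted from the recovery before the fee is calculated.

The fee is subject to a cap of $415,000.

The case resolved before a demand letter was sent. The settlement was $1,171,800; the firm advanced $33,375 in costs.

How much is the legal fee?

$250,453.50

Fee base (net of costs): $1,171,800 − $33,375 = $1,138,425
The matter resolved before a demand letter was sent, so the 22% rate applies.
$1,138,425 × 22% = $250,453.50
$250,453.50 is under the $415,000 cap.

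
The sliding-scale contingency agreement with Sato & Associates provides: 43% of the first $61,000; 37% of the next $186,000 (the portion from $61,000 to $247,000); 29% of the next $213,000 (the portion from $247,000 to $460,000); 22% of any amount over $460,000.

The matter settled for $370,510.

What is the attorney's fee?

First $61,000 at 43% = $26,230.00
Next $186,000 at 37% = $68,820.00
Remaining $123,510 at 29% = $35,817.90
Fee: $26,230.00 + $68,820.00 + $35,817.90 = $130,867.90

$130,867.90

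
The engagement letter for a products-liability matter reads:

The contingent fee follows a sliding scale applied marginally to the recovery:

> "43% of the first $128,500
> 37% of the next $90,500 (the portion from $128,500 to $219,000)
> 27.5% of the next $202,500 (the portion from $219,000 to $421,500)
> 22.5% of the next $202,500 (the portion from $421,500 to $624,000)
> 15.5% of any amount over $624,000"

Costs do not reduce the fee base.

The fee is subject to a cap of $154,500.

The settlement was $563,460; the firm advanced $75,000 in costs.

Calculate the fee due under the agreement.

Fee base is the gross recovery, $563,460; costs are reimbursed separately.
First $128,500 at 43% = $55,255.00
Next $90,500 at 37% = $33,485.00
Next $202,500 at 27.5% = $55,687.50
Remaining $141,960 at 22.5% = $31,941.00
Fee: $55,255.00 + $33,485.00 + $55,687.50 + $31,941.00 = $176,368.50
$176,368.50 exceeds the $154,500 cap, so the fee is capped at $154,500.00.

$154,500.00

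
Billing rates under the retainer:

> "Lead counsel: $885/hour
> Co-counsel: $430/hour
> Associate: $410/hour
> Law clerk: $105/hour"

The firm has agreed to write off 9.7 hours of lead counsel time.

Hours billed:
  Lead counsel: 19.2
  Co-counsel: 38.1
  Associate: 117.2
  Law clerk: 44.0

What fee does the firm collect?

$77,462.50

Lead counsel: 19.2 × $885 = $16,992.00
Co-counsel: 38.1 × $430 = $16,383.00
Associate: 117.2 × $410 = $48,052.00
Law clerk: 44.0 × $105 = $4,620.00
Subtotal: $86,047.00
Write-off: 9.7 × $885 = $8,584.50
Total: $86,047.00 − $8,584.50 = $77,462.50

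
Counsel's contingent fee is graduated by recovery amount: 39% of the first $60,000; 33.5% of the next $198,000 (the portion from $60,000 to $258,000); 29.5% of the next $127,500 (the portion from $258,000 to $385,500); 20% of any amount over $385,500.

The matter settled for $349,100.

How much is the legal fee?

First $60,000 at 39% = $23,400.00
Next $198,000 at 33.5% = $66,330.00
Remaining $91,100 at 29.5% = $26,874.50
Fee: $23,400.00 + $66,330.00 + $26,874.50 = $116,604.50

$116,604.50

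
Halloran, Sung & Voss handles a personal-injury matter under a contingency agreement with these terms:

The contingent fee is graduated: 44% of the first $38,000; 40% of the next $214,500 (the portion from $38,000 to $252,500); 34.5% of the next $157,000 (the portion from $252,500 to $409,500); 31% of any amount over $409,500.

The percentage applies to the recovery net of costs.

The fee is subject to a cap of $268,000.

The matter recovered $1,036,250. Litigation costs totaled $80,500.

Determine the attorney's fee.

$268,000.00

Fee base (net of costs): $1,036,250 − $80,500 = $955,750
First $38,000 at 44% = $16,720.00
Next $214,500 at 40% = $85,800.00
Next $157,000 at 34.5% = $54,165.00
Remaining $546,250 at 31% = $169,337.50
Fee: $16,720.00 + $85,800.00 + $54,165.00 + $169,337.50 = $326,022.50
$326,022.50 exceeds the $268,000 cap, so the fee is capped at $268,000.00.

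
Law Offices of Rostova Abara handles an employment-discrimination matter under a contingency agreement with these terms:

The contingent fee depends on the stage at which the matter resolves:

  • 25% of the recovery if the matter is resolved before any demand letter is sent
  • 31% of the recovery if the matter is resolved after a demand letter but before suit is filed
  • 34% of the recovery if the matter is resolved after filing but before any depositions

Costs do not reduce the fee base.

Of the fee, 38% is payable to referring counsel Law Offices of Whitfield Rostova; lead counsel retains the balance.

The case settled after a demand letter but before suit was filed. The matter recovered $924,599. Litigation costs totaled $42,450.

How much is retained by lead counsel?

Fee base is the gross recovery, $924,599; costs are reimbursed separately.
The matter settled after a demand letter but before suit was filed, so the 31% rate applies.
$924,599 × 31% = $286,625.69
Referral share: 38% of $286,625.69 = $108,917.76; lead counsel retains $286,625.69 − $108,917.76 = $177,707.93.

$177,707.93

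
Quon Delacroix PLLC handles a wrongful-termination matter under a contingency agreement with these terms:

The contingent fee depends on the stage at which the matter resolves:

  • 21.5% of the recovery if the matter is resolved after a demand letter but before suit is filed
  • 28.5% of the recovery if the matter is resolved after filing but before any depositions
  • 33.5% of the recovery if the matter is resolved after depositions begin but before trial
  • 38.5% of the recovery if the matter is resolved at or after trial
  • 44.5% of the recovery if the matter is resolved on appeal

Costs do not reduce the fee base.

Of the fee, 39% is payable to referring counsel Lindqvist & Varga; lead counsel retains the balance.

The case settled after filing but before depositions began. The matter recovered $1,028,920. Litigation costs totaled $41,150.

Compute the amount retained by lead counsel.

Fee base is the gross recovery, $1,028,920; costs are reimbursed separately.
The matter settled after filing but before depositions began, so the 28.5% rate applies.
$1,028,920 × 28.5% = $293,242.20
Referral share: 39% of $293,242.20 = $114,364.46; lead counsel retains $293,242.20 − $114,364.46 = $178,877.74.

$178,877.74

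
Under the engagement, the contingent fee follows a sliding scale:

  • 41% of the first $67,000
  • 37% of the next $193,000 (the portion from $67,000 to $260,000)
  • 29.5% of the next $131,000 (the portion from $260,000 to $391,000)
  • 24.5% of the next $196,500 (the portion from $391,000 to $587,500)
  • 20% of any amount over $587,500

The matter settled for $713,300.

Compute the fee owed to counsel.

$210,827.50

First $67,000 at 41% = $27,470.00
Next $193,000 at 37% = $71,410.00
Next $131,000 at 29.5% = $38,645.00
Next $196,500 at 24.5% = $48,142.50
Remaining $125,800 at 20% = $25,160.00
Fee: $27,470.00 + $71,410.00 + $38,645.00 + $48,142.50 + $25,160.00 = $210,827.50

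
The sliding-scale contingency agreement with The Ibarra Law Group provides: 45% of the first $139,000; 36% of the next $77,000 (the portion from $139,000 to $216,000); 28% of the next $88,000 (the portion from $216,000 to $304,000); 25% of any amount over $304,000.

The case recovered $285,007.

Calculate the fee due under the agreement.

First $139,000 at 45% = $62,550.00
Next $77,000 at 36% = $27,720.00
Remaining $69,007 at 28% = $19,321.96
Fee: $62,550.00 + $27,720.00 + $19,321.96 = $109,591.96

$109,591.96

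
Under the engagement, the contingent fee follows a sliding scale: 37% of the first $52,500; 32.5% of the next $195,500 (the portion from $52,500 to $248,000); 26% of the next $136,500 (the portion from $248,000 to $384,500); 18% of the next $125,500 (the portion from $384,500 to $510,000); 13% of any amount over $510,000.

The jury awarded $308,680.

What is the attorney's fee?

$98,739.30

First $52,500 at 37% = $19,425.00
Next $195,500 at 32.5% = $63,537.50
Remaining $60,680 at 26% = $15,776.80
Fee: $19,425.00 + $63,537.50 + $15,776.80 = $98,739.30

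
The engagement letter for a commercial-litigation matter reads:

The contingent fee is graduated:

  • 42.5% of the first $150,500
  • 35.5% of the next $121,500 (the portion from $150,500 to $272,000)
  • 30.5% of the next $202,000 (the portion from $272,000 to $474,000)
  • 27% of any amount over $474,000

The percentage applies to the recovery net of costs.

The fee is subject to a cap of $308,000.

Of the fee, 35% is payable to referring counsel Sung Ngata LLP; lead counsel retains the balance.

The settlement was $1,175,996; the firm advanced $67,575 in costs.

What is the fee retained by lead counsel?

$200,200.00

Fee base (net of costs): $1,175,996 − $67,575 = $1,108,421
First $150,500 at 42.5% = $63,962.50
Next $121,500 at 35.5% = $43,132.50
Next $202,000 at 30.5% = $61,610.00
Remaining $634,421 at 27% = $171,293.67
Fee: $63,962.50 + $43,132.50 + $61,610.00 + $171,293.67 = $339,998.67
$339,998.67 exceeds the $308,000 cap, so the fee is capped at $308,000.00.
Referral share: 35% of $308,000.00 = $107,800.00; lead counsel retains $308,000.00 − $107,800.00 = $200,200.00.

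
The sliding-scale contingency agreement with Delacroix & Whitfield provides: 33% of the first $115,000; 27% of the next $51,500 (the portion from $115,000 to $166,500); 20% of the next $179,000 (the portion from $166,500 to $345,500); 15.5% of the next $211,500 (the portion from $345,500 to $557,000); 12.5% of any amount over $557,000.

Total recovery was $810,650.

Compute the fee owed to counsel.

First $115,000 at 33% = $37,950.00
Next $51,500 at 27% = $13,905.00
Next $179,000 at 20% = $35,800.00
Next $211,500 at 15.5% = $32,782.50
Remaining $253,650 at 12.5% = $31,706.25
Fee: $37,950.00 + $13,905.00 + $35,800.00 + $32,782.50 + $31,706.25 = $152,143.75

$152,143.75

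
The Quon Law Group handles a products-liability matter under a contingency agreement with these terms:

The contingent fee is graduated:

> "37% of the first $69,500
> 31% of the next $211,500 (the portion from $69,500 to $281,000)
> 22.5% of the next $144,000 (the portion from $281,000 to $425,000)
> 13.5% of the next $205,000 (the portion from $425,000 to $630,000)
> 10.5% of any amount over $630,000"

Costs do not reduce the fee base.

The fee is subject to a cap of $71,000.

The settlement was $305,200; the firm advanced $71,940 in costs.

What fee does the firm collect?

$71,000.00

Fee base is the gross recovery, $305,200; costs are reimbursed separately.
First $69,500 at 37% = $25,715.00
Next $211,500 at 31% = $65,565.00
Remaining $24,200 at 22.5% = $5,445.00
Fee: $25,715.00 + $65,565.00 + $5,445.00 = $96,725.00
$96,725.00 exceeds the $71,000 cap, so the fee is capped at $71,000.00.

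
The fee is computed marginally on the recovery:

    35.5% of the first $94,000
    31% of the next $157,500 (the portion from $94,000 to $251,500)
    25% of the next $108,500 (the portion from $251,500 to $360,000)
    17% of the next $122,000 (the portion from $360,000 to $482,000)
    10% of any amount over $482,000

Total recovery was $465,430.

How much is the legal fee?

First $94,000 at 35.5% = $33,370.00
Next $157,500 at 31% = $48,825.00
Next $108,500 at 25% = $27,125.00
Remaining $105,430 at 17% = $17,923.10
Fee: $33,370.00 + $48,825.00 + $27,125.00 + $17,923.10 = $127,243.10

$127,243.10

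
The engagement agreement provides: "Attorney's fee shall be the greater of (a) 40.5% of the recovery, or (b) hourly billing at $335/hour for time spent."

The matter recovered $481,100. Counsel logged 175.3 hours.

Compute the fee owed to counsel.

$194,845.50

(a) 40.5% of $481,100 = $194,845.50
(b) 175.3 × $335 = $58,725.50
The greater is (a): $194,845.50.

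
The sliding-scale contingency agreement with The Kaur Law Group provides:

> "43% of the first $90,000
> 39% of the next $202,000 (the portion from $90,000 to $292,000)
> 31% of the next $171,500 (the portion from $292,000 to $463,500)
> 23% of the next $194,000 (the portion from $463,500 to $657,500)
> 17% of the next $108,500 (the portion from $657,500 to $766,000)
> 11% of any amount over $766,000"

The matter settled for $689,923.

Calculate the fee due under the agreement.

$220,776.91

First $90,000 at 43% = $38,700.00
Next $202,000 at 39% = $78,780.00
Next $171,500 at 31% = $53,165.00
Next $194,000 at 23% = $44,620.00
Remaining $32,423 at 17% = $5,511.91
Fee: $38,700.00 + $78,780.00 + $53,165.00 + $44,620.00 + $5,511.91 = $220,776.91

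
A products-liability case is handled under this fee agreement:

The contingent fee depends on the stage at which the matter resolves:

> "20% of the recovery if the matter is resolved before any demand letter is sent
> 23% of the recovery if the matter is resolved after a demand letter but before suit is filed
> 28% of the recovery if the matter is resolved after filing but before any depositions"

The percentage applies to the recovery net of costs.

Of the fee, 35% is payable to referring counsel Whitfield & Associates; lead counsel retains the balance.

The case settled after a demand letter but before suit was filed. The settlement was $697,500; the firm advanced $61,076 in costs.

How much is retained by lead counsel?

Fee base (net of costs): $697,500 − $61,076 = $636,424
The matter settled after a demand letter but before suit was filed, so the 23% rate applies.
$636,424 × 23% = $146,377.52
Referral share: 35% of $146,377.52 = $51,232.13; lead counsel retains $146,377.52 − $51,232.13 = $95,145.39.

$95,145.39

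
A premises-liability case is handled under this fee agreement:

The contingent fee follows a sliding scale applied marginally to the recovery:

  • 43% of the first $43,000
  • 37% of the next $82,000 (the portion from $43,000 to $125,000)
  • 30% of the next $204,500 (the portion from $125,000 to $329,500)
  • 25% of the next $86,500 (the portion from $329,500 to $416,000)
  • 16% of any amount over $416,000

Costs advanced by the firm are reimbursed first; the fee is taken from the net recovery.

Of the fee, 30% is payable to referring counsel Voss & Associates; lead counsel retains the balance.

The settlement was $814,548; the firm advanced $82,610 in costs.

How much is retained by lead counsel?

Fee base (net of costs): $814,548 − $82,610 = $731,938
First $43,000 at 43% = $18,490.00
Next $82,000 at 37% = $30,340.00
Next $204,500 at 30% = $61,350.00
Next $86,500 at 25% = $21,625.00
Remaining $315,938 at 16% = $50,550.08
Fee: $18,490.00 + $30,340.00 + $61,350.00 + $21,625.00 + $50,550.08 = $182,355.08
Referral share: 30% of $182,355.08 = $54,706.52; lead counsel retains $182,355.08 − $54,706.52 = $127,648.56.

$127,648.56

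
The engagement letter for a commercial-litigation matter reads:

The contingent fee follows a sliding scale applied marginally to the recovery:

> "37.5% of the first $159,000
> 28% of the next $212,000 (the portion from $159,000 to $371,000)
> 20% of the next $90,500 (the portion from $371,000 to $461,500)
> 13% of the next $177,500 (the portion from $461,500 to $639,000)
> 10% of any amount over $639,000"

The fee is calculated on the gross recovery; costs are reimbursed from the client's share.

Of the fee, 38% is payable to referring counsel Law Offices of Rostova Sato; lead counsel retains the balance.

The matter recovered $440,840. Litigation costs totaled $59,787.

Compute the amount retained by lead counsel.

$82,430.86

Fee base is the gross recovery, $440,840; costs are reimbursed separately.
First $159,000 at 37.5% = $59,625.00
Next $212,000 at 28% = $59,360.00
Remaining $69,840 at 20% = $13,968.00
Fee: $59,625.00 + $59,360.00 + $13,968.00 = $132,953.00
Referral share: 38% of $132,953.00 = $50,522.14; lead counsel retains $132,953.00 − $50,522.14 = $82,430.86.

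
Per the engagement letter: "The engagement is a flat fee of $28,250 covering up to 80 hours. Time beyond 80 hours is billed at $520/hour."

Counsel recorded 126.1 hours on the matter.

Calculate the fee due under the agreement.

Flat fee: $28,250.00
Excess hours: 126.1 − 80 = 46.1
Overrun: 46.1 × $520 = $23,972.00
Total: $28,250.00 + $23,972.00 = $52,222.00

$52,222.00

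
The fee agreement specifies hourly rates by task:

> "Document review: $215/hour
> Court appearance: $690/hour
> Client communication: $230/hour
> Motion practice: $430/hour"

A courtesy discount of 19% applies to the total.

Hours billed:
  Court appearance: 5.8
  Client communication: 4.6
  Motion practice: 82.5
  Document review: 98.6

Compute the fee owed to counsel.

Document review: 98.6 × $215 = $21,199.00
Court appearance: 5.8 × $690 = $4,002.00
Client communication: 4.6 × $230 = $1,058.00
Motion practice: 82.5 × $430 = $35,475.00
Subtotal: $61,734.00
Less 19% discount: −$11,729.46
Total: $61,734.00 − $11,729.46 = $50,004.54

$50,004.54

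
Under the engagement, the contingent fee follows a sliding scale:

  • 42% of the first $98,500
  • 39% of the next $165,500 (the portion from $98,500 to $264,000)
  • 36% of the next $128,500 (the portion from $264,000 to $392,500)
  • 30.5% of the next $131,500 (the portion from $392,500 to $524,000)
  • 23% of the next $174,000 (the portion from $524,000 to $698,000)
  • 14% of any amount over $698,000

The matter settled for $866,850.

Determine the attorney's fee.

First $98,500 at 42% = $41,370.00
Next $165,500 at 39% = $64,545.00
Next $128,500 at 36% = $46,260.00
Next $131,500 at 30.5% = $40,107.50
Next $174,000 at 23% = $40,020.00
Remaining $168,850 at 14% = $23,639.00
Fee: $41,370.00 + $64,545.00 + $46,260.00 + $40,107.50 + $40,020.00 + $23,639.00 = $255,941.50

$255,941.50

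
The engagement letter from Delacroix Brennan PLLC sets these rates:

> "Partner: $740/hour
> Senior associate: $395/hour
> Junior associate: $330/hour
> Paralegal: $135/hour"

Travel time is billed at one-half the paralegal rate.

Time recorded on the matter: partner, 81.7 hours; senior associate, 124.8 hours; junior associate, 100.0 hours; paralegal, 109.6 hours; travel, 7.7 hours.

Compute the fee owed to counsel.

$158,069.75

Partner: 81.7 × $740 = $60,458.00
Senior associate: 124.8 × $395 = $49,296.00
Junior associate: 100.0 × $330 = $33,000.00
Paralegal: 109.6 × $135 = $14,796.00
Subtotal: $60,458.00 + $49,296.00 + $33,000.00 + $14,796.00 = $157,550.00
Travel: 7.7 × ($135 ÷ 2) = 7.7 × $67.50 = $519.75
Total: $157,550.00 + $519.75 = $158,069.75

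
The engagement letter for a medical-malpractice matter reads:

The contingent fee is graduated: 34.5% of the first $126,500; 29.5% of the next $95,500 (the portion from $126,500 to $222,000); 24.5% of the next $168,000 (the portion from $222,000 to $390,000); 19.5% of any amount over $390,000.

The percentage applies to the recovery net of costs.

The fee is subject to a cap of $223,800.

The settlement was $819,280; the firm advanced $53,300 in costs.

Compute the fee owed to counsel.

$186,291.10

Fee base (net of costs): $819,280 − $53,300 = $765,980
First $126,500 at 34.5% = $43,642.50
Next $95,500 at 29.5% = $28,172.50
Next $168,000 at 24.5% = $41,160.00
Remaining $375,980 at 19.5% = $73,316.10
Fee: $43,642.50 + $28,172.50 + $41,160.00 + $73,316.10 = $186,291.10
$186,291.10 is under the $223,800 cap.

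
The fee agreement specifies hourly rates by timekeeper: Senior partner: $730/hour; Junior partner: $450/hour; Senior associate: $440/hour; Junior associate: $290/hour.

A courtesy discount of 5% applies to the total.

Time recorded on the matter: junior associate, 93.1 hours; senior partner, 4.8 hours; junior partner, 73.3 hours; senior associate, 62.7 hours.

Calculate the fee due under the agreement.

$86,522.20

Senior partner: 4.8 × $730 = $3,504.00
Junior partner: 73.3 × $450 = $32,985.00
Senior associate: 62.7 × $440 = $27,588.00
Junior associate: 93.1 × $290 = $26,999.00
Subtotal: $91,076.00
Less 5% discount: −$4,553.80
Total: $91,076.00 − $4,553.80 = $86,522.20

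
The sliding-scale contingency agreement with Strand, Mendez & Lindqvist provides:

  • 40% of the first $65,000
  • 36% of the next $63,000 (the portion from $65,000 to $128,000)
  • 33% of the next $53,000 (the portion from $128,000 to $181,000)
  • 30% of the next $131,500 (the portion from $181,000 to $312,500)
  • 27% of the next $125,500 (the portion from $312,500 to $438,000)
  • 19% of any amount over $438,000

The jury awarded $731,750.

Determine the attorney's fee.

First $65,000 at 40% = $26,000.00
Next $63,000 at 36% = $22,680.00
Next $53,000 at 33% = $17,490.00
Next $131,500 at 30% = $39,450.00
Next $125,500 at 27% = $33,885.00
Remaining $293,750 at 19% = $55,812.50
Fee: $26,000.00 + $22,680.00 + $17,490.00 + $39,450.00 + $33,885.00 + $55,812.50 = $195,317.50

$195,317.50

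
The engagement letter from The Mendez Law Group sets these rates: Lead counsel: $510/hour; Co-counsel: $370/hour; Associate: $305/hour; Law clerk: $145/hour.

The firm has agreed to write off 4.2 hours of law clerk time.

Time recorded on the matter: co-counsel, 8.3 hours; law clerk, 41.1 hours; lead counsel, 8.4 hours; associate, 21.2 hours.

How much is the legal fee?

$19,171.50

Lead counsel: 8.4 × $510 = $4,284.00
Co-counsel: 8.3 × $370 = $3,071.00
Associate: 21.2 × $305 = $6,466.00
Law clerk: 41.1 × $145 = $5,959.50
Subtotal: $19,780.50
Write-off: 4.2 × $145 = $609.00
Total: $19,780.50 − $609.00 = $19,171.50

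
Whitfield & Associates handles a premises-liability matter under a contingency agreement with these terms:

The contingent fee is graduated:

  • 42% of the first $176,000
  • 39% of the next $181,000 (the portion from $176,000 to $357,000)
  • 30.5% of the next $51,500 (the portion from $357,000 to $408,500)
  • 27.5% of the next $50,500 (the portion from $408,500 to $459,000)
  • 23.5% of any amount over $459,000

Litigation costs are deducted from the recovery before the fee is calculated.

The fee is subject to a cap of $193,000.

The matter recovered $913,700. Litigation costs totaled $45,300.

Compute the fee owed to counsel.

$193,000.00

Fee base (net of costs): $913,700 − $45,300 = $868,400
First $176,000 at 42% = $73,920.00
Next $181,000 at 39% = $70,590.00
Next $51,500 at 30.5% = $15,707.50
Next $50,500 at 27.5% = $13,887.50
Remaining $409,400 at 23.5% = $96,209.00
Fee: $73,920.00 + $70,590.00 + $15,707.50 + $13,887.50 + $96,209.00 = $270,314.00
$270,314.00 exceeds the $193,000 cap, so the fee is capped at $193,000.00.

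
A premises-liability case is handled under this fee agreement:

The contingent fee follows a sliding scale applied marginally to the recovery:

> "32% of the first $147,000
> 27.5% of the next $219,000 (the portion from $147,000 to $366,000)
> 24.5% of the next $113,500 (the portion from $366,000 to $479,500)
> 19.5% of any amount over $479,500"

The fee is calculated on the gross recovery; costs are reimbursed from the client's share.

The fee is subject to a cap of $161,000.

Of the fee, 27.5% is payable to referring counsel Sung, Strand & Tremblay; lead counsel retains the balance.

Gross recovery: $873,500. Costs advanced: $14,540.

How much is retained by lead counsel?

$116,725.00

Fee base is the gross recovery, $873,500; costs are reimbursed separately.
First $147,000 at 32% = $47,040.00
Next $219,000 at 27.5% = $60,225.00
Next $113,500 at 24.5% = $27,807.50
Remaining $394,000 at 19.5% = $76,830.00
Fee: $47,040.00 + $60,225.00 + $27,807.50 + $76,830.00 = $211,902.50
$211,902.50 exceeds the $161,000 cap, so the fee is capped at $161,000.00.
Referral share: 27.5% of $161,000.00 = $44,275.00; lead counsel retains $161,000.00 − $44,275.00 = $116,725.00.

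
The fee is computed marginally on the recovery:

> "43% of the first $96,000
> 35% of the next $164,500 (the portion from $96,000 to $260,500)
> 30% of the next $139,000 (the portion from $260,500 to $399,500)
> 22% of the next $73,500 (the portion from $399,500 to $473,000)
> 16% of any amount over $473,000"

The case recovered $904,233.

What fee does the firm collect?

$225,722.28

First $96,000 at 43% = $41,280.00
Next $164,500 at 35% = $57,575.00
Next $139,000 at 30% = $41,700.00
Next $73,500 at 22% = $16,170.00
Remaining $431,233 at 16% = $68,997.28
Fee: $41,280.00 + $57,575.00 + $41,700.00 + $16,170.00 + $68,997.28 = $225,722.28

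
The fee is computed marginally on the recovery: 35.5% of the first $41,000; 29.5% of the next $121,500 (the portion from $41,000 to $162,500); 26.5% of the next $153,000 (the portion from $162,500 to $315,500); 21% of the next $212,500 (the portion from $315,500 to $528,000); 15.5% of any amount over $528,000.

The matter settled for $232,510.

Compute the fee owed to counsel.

$68,950.15

First $41,000 at 35.5% = $14,555.00
Next $121,500 at 29.5% = $35,842.50
Remaining $70,010 at 26.5% = $18,552.65
Fee: $14,555.00 + $35,842.50 + $18,552.65 = $68,950.15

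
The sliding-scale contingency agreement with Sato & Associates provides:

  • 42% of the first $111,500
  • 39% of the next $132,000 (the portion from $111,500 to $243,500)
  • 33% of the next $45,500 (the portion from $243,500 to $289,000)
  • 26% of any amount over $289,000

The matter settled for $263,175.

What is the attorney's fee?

First $111,500 at 42% = $46,830.00
Next $132,000 at 39% = $51,480.00
Remaining $19,675 at 33% = $6,492.75
Fee: $46,830.00 + $51,480.00 + $6,492.75 = $104,802.75

$104,802.75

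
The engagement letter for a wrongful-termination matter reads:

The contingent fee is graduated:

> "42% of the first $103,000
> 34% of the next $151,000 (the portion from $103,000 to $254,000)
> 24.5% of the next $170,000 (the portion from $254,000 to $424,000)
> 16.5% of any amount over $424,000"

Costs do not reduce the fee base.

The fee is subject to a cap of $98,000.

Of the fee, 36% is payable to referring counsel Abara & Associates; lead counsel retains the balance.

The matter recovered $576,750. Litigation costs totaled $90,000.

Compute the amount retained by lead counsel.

$62,720.00

Fee base is the gross recovery, $576,750; costs are reimbursed separately.
First $103,000 at 42% = $43,260.00
Next $151,000 at 34% = $51,340.00
Next $170,000 at 24.5% = $41,650.00
Remaining $152,750 at 16.5% = $25,203.75
Fee: $43,260.00 + $51,340.00 + $41,650.00 + $25,203.75 = $161,453.75
$161,453.75 exceeds the $98,000 cap, so the fee is capped at $98,000.00.
Referral share: 36% of $98,000.00 = $35,280.00; lead counsel retains $98,000.00 − $35,280.00 = $62,720.00.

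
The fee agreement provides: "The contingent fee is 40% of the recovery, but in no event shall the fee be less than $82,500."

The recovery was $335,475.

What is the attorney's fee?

40% of $335,475 = $134,190.00
That exceeds the $82,500 minimum.

$134,190.00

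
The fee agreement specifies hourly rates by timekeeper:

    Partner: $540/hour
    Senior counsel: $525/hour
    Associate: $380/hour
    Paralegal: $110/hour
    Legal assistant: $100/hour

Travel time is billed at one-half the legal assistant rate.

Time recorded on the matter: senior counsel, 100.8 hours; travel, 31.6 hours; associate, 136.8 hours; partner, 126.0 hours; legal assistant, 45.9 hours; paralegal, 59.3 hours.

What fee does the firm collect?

$185,637.00

Partner: 126.0 × $540 = $68,040.00
Senior counsel: 100.8 × $525 = $52,920.00
Associate: 136.8 × $380 = $51,984.00
Paralegal: 59.3 × $110 = $6,523.00
Legal assistant: 45.9 × $100 = $4,590.00
Subtotal: $68,040.00 + $52,920.00 + $51,984.00 + $6,523.00 + $4,590.00 = $184,057.00
Travel: 31.6 × ($100 ÷ 2) = 31.6 × $50.00 = $1,580.00
Total: $184,057.00 + $1,580.00 = $185,637.00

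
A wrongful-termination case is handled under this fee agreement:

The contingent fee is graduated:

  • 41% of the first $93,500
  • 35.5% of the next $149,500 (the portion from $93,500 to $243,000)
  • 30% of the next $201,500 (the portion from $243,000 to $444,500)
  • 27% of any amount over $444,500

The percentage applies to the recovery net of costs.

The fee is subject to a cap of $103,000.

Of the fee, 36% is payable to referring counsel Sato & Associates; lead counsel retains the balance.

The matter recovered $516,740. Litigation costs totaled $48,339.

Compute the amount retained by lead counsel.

Fee base (net of costs): $516,740 − $48,339 = $468,401
First $93,500 at 41% = $38,335.00
Next $149,500 at 35.5% = $53,072.50
Next $201,500 at 30% = $60,450.00
Remaining $23,901 at 27% = $6,453.27
Fee: $38,335.00 + $53,072.50 + $60,450.00 + $6,453.27 = $158,310.77
$158,310.77 exceeds the $103,000 cap, so the fee is capped at $103,000.00.
Referral share: 36% of $103,000.00 = $37,080.00; lead counsel retains $103,000.00 − $37,080.00 = $65,920.00.

$65,920.00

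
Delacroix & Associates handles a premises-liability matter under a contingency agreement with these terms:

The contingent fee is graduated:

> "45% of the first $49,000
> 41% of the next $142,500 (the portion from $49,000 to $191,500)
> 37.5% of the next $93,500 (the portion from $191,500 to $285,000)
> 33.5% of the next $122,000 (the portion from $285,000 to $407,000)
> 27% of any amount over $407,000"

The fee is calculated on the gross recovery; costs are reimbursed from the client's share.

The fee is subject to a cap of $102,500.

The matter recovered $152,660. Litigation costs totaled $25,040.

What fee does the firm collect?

Fee base is the gross recovery, $152,660; costs are reimbursed separately.
First $49,000 at 45% = $22,050.00
Remaining $103,660 at 41% = $42,500.60
Fee: $22,050.00 + $42,500.60 = $64,550.60
$64,550.60 is under the $102,500 cap.

$64,550.60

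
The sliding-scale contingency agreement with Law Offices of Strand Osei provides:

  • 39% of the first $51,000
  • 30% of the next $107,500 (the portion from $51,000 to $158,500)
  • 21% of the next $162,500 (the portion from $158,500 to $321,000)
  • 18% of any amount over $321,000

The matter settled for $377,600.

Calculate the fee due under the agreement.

$96,453.00

First $51,000 at 39% = $19,890.00
Next $107,500 at 30% = $32,250.00
Next $162,500 at 21% = $34,125.00
Remaining $56,600 at 18% = $10,188.00
Fee: $19,890.00 + $32,250.00 + $34,125.00 + $10,188.00 = $96,453.00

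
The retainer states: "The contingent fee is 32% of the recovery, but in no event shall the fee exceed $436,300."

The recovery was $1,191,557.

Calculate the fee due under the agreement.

32% of $1,191,557 = $381,298.24
That is under the $436,300 cap.

$381,298.24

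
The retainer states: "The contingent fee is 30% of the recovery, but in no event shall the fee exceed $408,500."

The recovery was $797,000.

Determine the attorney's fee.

$239,100.00

30% of $797,000 = $239,100.00
That is under the $408,500 cap.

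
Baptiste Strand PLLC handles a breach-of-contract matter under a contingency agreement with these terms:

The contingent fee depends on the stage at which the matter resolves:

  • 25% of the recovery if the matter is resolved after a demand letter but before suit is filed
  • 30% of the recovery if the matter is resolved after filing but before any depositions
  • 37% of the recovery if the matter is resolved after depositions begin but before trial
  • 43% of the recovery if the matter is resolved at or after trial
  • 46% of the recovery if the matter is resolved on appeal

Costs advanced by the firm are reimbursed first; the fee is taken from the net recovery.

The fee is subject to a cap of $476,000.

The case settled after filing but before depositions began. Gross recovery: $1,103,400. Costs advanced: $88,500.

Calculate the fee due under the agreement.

Fee base (net of costs): $1,103,400 − $88,500 = $1,014,900
The matter settled after filing but before depositions began, so the 30% rate applies.
$1,014,900 × 30% = $304,470.00
$304,470.00 is under the $476,000 cap.

$304,470.00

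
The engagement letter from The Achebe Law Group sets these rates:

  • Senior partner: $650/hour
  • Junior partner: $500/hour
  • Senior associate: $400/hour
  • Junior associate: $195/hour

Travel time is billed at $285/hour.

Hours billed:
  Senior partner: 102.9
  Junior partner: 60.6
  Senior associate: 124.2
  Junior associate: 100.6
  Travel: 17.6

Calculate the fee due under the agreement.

$171,498.00

Senior partner: 102.9 × $650 = $66,885.00
Junior partner: 60.6 × $500 = $30,300.00
Senior associate: 124.2 × $400 = $49,680.00
Junior associate: 100.6 × $195 = $19,617.00
Subtotal: $66,885.00 + $30,300.00 + $49,680.00 + $19,617.00 = $166,482.00
Travel: 17.6 × $285 = $5,016.00
Total: $166,482.00 + $5,016.00 = $171,498.00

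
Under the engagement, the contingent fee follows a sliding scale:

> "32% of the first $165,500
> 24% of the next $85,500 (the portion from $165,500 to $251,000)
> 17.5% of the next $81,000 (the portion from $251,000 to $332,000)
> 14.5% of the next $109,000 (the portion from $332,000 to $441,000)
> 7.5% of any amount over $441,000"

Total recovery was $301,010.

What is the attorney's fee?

$82,231.75

First $165,500 at 32% = $52,960.00
Next $85,500 at 24% = $20,520.00
Remaining $50,010 at 17.5% = $8,751.75
Fee: $52,960.00 + $20,520.00 + $8,751.75 = $82,231.75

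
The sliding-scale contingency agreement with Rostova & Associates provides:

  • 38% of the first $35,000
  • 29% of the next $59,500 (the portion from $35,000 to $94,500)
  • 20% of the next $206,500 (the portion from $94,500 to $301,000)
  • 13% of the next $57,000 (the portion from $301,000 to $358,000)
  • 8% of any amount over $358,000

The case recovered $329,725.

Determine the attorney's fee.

First $35,000 at 38% = $13,300.00
Next $59,500 at 29% = $17,255.00
Next $206,500 at 20% = $41,300.00
Remaining $28,725 at 13% = $3,734.25
Fee: $13,300.00 + $17,255.00 + $41,300.00 + $3,734.25 = $75,589.25

$75,589.25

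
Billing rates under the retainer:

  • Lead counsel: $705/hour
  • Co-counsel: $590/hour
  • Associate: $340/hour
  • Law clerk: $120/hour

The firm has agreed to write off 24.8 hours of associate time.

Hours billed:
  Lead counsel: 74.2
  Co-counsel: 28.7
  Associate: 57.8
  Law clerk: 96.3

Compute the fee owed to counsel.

$92,020.00

Lead counsel: 74.2 × $705 = $52,311.00
Co-counsel: 28.7 × $590 = $16,933.00
Associate: 57.8 × $340 = $19,652.00
Law clerk: 96.3 × $120 = $11,556.00
Subtotal: $100,452.00
Write-off: 24.8 × $340 = $8,432.00
Total: $100,452.00 − $8,432.00 = $92,020.00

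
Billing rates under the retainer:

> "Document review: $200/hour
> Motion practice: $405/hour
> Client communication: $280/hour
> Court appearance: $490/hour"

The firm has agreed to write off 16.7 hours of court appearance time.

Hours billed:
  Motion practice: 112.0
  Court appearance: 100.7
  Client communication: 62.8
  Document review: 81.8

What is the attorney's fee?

Document review: 81.8 × $200 = $16,360.00
Motion practice: 112.0 × $405 = $45,360.00
Client communication: 62.8 × $280 = $17,584.00
Court appearance: 100.7 × $490 = $49,343.00
Subtotal: $128,647.00
Write-off: 16.7 × $490 = $8,183.00
Total: $128,647.00 − $8,183.00 = $120,464.00

$120,464.00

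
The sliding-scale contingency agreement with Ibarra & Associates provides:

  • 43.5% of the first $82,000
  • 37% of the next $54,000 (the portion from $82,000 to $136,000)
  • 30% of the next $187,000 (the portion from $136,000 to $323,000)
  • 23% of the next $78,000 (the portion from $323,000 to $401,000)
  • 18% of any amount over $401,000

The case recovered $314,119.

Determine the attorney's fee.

First $82,000 at 43.5% = $35,670.00
Next $54,000 at 37% = $19,980.00
Remaining $178,119 at 30% = $53,435.70
Fee: $35,670.00 + $19,980.00 + $53,435.70 = $109,085.70

$109,085.70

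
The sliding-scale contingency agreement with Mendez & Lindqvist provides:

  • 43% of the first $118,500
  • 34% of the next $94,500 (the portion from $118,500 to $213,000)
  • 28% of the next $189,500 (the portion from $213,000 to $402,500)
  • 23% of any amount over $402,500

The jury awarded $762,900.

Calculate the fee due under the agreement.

First $118,500 at 43% = $50,955.00
Next $94,500 at 34% = $32,130.00
Next $189,500 at 28% = $53,060.00
Remaining $360,400 at 23% = $82,892.00
Fee: $50,955.00 + $32,130.00 + $53,060.00 + $82,892.00 = $219,037.00

$219,037.00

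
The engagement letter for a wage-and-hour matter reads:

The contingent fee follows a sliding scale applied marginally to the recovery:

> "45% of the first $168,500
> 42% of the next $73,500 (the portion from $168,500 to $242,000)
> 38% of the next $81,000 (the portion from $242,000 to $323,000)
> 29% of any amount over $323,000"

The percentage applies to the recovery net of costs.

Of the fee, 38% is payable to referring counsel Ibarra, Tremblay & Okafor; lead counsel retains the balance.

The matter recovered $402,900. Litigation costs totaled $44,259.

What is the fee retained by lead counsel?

Fee base (net of costs): $402,900 − $44,259 = $358,641
First $168,500 at 45% = $75,825.00
Next $73,500 at 42% = $30,870.00
Next $81,000 at 38% = $30,780.00
Remaining $35,641 at 29% = $10,335.89
Fee: $75,825.00 + $30,870.00 + $30,780.00 + $10,335.89 = $147,810.89
Referral share: 38% of $147,810.89 = $56,168.14; lead counsel retains $147,810.89 − $56,168.14 = $91,642.75.

$91,642.75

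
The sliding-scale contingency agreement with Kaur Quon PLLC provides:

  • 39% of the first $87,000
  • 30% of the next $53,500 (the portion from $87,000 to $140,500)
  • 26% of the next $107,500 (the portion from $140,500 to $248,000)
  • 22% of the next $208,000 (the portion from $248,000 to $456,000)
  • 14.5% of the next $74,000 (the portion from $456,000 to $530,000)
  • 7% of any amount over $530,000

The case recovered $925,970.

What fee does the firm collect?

$162,137.90

First $87,000 at 39% = $33,930.00
Next $53,500 at 30% = $16,050.00
Next $107,500 at 26% = $27,950.00
Next $208,000 at 22% = $45,760.00
Next $74,000 at 14.5% = $10,730.00
Remaining $395,970 at 7% = $27,717.90
Fee: $33,930.00 + $16,050.00 + $27,950.00 + $45,760.00 + $10,730.00 + $27,717.90 = $162,137.90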